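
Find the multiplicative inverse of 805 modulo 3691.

Run the extended Euclidean algorithm:
3691 = 4·805 + 471
805 = 1·471 + 334
471 = 1·334 + 137
334 = 2·137 + 60
137 = 2·60 + 17
60 = 3·17 + 9
17 = 1·9 + 8
9 = 1·8 + 1
8 = 8·1 + 0
gcd(805, 3691) = 1, so the inverse exists.
Back-substitute for 1:
1 = 1·9 − 1·8
  = −1·17 + 2·9
  = 2·60 − 7·17
  = −7·137 + 16·60
  = 16·334 − 39·137
  = −39·471 + 55·334
  = 55·805 − 94·471
  = −94·3691 + 431·805
So 805⁻¹ ≡ 431 (mod 3691).

431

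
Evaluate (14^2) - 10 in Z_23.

2

(14)^2 ≡ 12 (mod 23)
12 - 10 = 2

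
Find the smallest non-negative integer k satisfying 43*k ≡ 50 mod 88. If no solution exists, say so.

38

gcd(43, 88) = 1, so a unique solution mod 88 exists.
43⁻¹ ≡ 43 (mod 88).
k ≡ 43*50 ≡ 38 (mod 88).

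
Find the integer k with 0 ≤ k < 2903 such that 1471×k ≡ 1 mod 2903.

2382

By the extended Euclidean algorithm:
2903 = 1×1471 + 1432
1471 = 1×1432 + 39
1432 = 36×39 + 28
39 = 1×28 + 11
28 = 2×11 + 6
11 = 1×6 + 5
6 = 1×5 + 1
5 = 5×1 + 0
gcd(1471, 2903) = 1, so the inverse exists.
Bézout: 1 = 264×2903 − 521×1471.
So 1471⁻¹ ≡ −521 ≡ 2382 (mod 2903).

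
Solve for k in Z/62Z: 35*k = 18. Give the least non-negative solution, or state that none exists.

gcd(35, 62) = 1, so a unique solution mod 62 exists.
35⁻¹ ≡ 39 (mod 62).
k ≡ 39*18 ≡ 20 (mod 62).

20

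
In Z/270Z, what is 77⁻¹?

Run the extended Euclidean algorithm:
270 = 3×77 + 39
77 = 1×39 + 38
39 = 1×38 + 1
38 = 38×1 + 0
gcd(77, 270) = 1, so the inverse exists.
Back-substitute for 1:
1 = 1×39 − 1×38
  = −1×77 + 2×39
  = 2×270 − 7×77
So 77⁻¹ ≡ −7 ≡ 263 (mod 270).

263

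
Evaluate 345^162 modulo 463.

Using repeated squaring:
162 in binary is 10100010, i.e. 162 = 128 + 32 + 2.
345^1 ≡ 345 (mod 463)
345^2 ≡ 345^2 = 119025 ≡ 34 (mod 463)
345^4 ≡ 34^2 = 1156 ≡ 230 (mod 463)
345^8 ≡ 230^2 = 52900 ≡ 118 (mod 463)
345^16 ≡ 118^2 = 13924 ≡ 34 (mod 463)
345^32 ≡ 34^2 = 1156 ≡ 230 (mod 463)
345^64 ≡ 230^2 = 52900 ≡ 118 (mod 463)
345^128 ≡ 118^2 = 13924 ≡ 34 (mod 463)
345^162 = 345^128 * 345^32 * 345^2 ≡ 34 * 230 * 34 (mod 463).
Accumulate the product:
34 * 230 = 7820 ≡ 412
412 * 34 = 14008 ≡ 118

118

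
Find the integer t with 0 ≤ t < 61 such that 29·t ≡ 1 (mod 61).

40

Run the extended Euclidean algorithm:
61 = 2·29 + 3
29 = 9·3 + 2
3 = 1·2 + 1
2 = 2·1 + 0
gcd(29, 61) = 1, so the inverse exists.
Back-substitute for 1:
1 = 1·3 − 1·2
  = −1·29 + 10·3
  = 10·61 − 21·29
So 29⁻¹ ≡ −21 ≡ 40 (mod 61).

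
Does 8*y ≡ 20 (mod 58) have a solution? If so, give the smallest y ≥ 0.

17

gcd(8, 58) = 2, and 2 | 20, so solutions exist.
Divide through by 2: 4*y mod 29 = 10.
4⁻¹ ≡ 22 (mod 29).
y ≡ 22*10 ≡ 17 (mod 29).
The smallest non-negative solution is y = 17.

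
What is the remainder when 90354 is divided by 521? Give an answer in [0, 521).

90354 = 173·521 + 221, so 90354 ≡ 221 (mod 521).

221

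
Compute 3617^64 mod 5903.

Compute successive squares:
3617^1 ≡ 3617 (mod 5903)
3617^2 ≡ 3617^2 = 13082689 ≡ 1641 (mod 5903)
3617^4 ≡ 1641^2 = 2692881 ≡ 1113 (mod 5903)
3617^8 ≡ 1113^2 = 1238769 ≡ 5042 (mod 5903)
3617^16 ≡ 5042^2 = 25421764 ≡ 3446 (mod 5903)
3617^32 ≡ 3446^2 = 11874916 ≡ 3983 (mod 5903)
3617^64 ≡ 3983^2 = 15864289 ≡ 2928 (mod 5903)
So 3617^64 ≡ 2928 (mod 5903).

2928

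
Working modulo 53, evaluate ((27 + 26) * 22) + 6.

6

27 + 26 = 53 ≡ 0 (mod 53)
0 * 22 = 0
0 + 6 = 6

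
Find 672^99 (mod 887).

By square-and-multiply:
99 in binary is 1100011, i.e. 99 = 64 + 32 + 2 + 1.
672^1 ≡ 672 (mod 887)
672^2 ≡ 672^2 = 451584 ≡ 101 (mod 887)
672^4 ≡ 101^2 = 10201 ≡ 444 (mod 887)
672^8 ≡ 444^2 = 197136 ≡ 222 (mod 887)
672^16 ≡ 222^2 = 49284 ≡ 499 (mod 887)
672^32 ≡ 499^2 = 249001 ≡ 641 (mod 887)
672^64 ≡ 641^2 = 410881 ≡ 200 (mod 887)
672^99 = 672^64 · 672^32 · 672^2 · 672^1 ≡ 200 · 641 · 101 · 672 (mod 887).
Accumulate the product:
200 · 641 = 128200 ≡ 472
472 · 101 = 47672 ≡ 661
661 · 672 = 444192 ≡ 692

692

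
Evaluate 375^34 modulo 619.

343

By square-and-multiply:
375^1 ≡ 375 (mod 619)
375^2 ≡ 375^2 = 140625 ≡ 112 (mod 619)
375^4 ≡ 112^2 = 12544 ≡ 164 (mod 619)
375^8 ≡ 164^2 = 26896 ≡ 279 (mod 619)
375^16 ≡ 279^2 = 77841 ≡ 466 (mod 619)
375^32 ≡ 466^2 = 217156 ≡ 506 (mod 619)
375^34 = 375^32 · 375^2 ≡ 506 · 112 (mod 619).
506 · 112 = 56672 ≡ 343 (mod 619).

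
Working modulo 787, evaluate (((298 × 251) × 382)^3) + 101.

298 × 251 = 74798 ≡ 33 (mod 787)
33 × 382 = 12606 ≡ 14 (mod 787)
(14)^3 ≡ 383 (mod 787)
383 + 101 = 484

484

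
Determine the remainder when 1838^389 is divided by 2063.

851

389 in binary is 110000101, i.e. 389 = 256 + 128 + 4 + 1.
1838^1 ≡ 1838 (mod 2063)
1838^2 ≡ 1838^2 = 3378244 ≡ 1113 (mod 2063)
1838^4 ≡ 1113^2 = 1238769 ≡ 969 (mod 2063)
1838^8 ≡ 969^2 = 938961 ≡ 296 (mod 2063)
1838^16 ≡ 296^2 = 87616 ≡ 970 (mod 2063)
1838^32 ≡ 970^2 = 940900 ≡ 172 (mod 2063)
1838^64 ≡ 172^2 = 29584 ≡ 702 (mod 2063)
1838^128 ≡ 702^2 = 492804 ≡ 1810 (mod 2063)
1838^256 ≡ 1810^2 = 3276100 ≡ 56 (mod 2063)
1838^389 = 1838^256 × 1838^128 × 1838^4 × 1838^1 ≡ 56 × 1810 × 969 × 1838 (mod 2063).
Accumulate the product:
56 × 1810 = 101360 ≡ 273
273 × 969 = 264537 ≡ 473
473 × 1838 = 869374 ≡ 851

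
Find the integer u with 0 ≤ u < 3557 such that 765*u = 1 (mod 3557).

730

Apply the Euclidean algorithm and back-substitute:
3557 = 4×765 + 497
765 = 1×497 + 268
497 = 1×268 + 229
268 = 1×229 + 39
229 = 5×39 + 34
39 = 1×34 + 5
34 = 6×5 + 4
5 = 1×4 + 1
4 = 4×1 + 0
gcd(765, 3557) = 1, so the inverse exists.
Bézout: 1 = −157×3557 + 730×765.
So 765⁻¹ ≡ 730 (mod 3557).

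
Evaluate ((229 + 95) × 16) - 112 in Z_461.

229 + 95 = 324
324 × 16 = 5184 ≡ 113 (mod 461)
113 - 112 = 1

1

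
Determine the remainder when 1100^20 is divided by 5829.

1100^1 ≡ 1100 (mod 5829)
1100^2 ≡ 1100^2 = 1210000 ≡ 3397 (mod 5829)
1100^4 ≡ 3397^2 = 11539609 ≡ 4018 (mod 5829)
1100^8 ≡ 4018^2 = 16144324 ≡ 3823 (mod 5829)
1100^16 ≡ 3823^2 = 14615329 ≡ 2026 (mod 5829)
1100^20 = 1100^16 × 1100^4 ≡ 2026 × 4018 (mod 5829).
2026 × 4018 = 8140468 ≡ 3184 (mod 5829).

3184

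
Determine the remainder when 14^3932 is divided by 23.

Using repeated squaring:
14^1 ≡ 14 (mod 23)
14^2 ≡ 14^2 = 196 ≡ 12 (mod 23)
14^4 ≡ 12^2 = 144 ≡ 6 (mod 23)
14^8 ≡ 6^2 = 36 ≡ 13 (mod 23)
14^16 ≡ 13^2 = 169 ≡ 8 (mod 23)
14^32 ≡ 8^2 = 64 ≡ 18 (mod 23)
14^64 ≡ 18^2 = 324 ≡ 2 (mod 23)
14^128 ≡ 2^2 = 4 (mod 23)
14^256 ≡ 4^2 = 16 (mod 23)
14^512 ≡ 16^2 = 256 ≡ 3 (mod 23)
14^1024 ≡ 3^2 = 9 (mod 23)
14^2048 ≡ 9^2 = 81 ≡ 12 (mod 23)
14^3932 = 14^2048 × 14^1024 × 14^512 × 14^256 × 14^64 × 14^16 × 14^8 × 14^4 ≡ 12 × 9 × 3 × 16 × 2 × 8 × 13 × 6 (mod 23).
Accumulate the product:
12 × 9 = 108 ≡ 16
16 × 3 = 48 ≡ 2
2 × 16 = 32 ≡ 9
9 × 2 = 18
18 × 8 = 144 ≡ 6
6 × 13 = 78 ≡ 9
9 × 6 = 54 ≡ 8

8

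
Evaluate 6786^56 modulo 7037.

56 in binary is 111000, i.e. 56 = 32 + 16 + 8.
6786^1 ≡ 6786 (mod 7037)
6786^2 ≡ 6786^2 = 46049796 ≡ 6705 (mod 7037)
6786^4 ≡ 6705^2 = 44957025 ≡ 4669 (mod 7037)
6786^8 ≡ 4669^2 = 21799561 ≡ 5972 (mod 7037)
6786^16 ≡ 5972^2 = 35664784 ≡ 1268 (mod 7037)
6786^32 ≡ 1268^2 = 1607824 ≡ 3388 (mod 7037)
6786^56 = 6786^32 · 6786^16 · 6786^8 ≡ 3388 · 1268 · 5972 (mod 7037).
Accumulate the product:
3388 · 1268 = 4295984 ≡ 3414
3414 · 5972 = 20388408 ≡ 2219

2219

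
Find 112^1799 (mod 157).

1799 in binary is 11100000111, i.e. 1799 = 1024 + 512 + 256 + 4 + 2 + 1.
112^1 ≡ 112 (mod 157)
112^2 ≡ 112^2 = 12544 ≡ 141 (mod 157)
112^4 ≡ 141^2 = 19881 ≡ 99 (mod 157)
112^8 ≡ 99^2 = 9801 ≡ 67 (mod 157)
112^16 ≡ 67^2 = 4489 ≡ 93 (mod 157)
112^32 ≡ 93^2 = 8649 ≡ 14 (mod 157)
112^64 ≡ 14^2 = 196 ≡ 39 (mod 157)
112^128 ≡ 39^2 = 1521 ≡ 108 (mod 157)
112^256 ≡ 108^2 = 11664 ≡ 46 (mod 157)
112^512 ≡ 46^2 = 2116 ≡ 75 (mod 157)
112^1024 ≡ 75^2 = 5625 ≡ 130 (mod 157)
112^1799 = 112^1024 · 112^512 · 112^256 · 112^4 · 112^2 · 112^1 ≡ 130 · 75 · 46 · 99 · 141 · 112 (mod 157).
Accumulate the product:
130 · 75 = 9750 ≡ 16
16 · 46 = 736 ≡ 108
108 · 99 = 10692 ≡ 16
16 · 141 = 2256 ≡ 58
58 · 112 = 6496 ≡ 59

59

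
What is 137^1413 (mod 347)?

1413 in binary is 10110000101, i.e. 1413 = 1024 + 256 + 128 + 4 + 1.
137^1 ≡ 137 (mod 347)
137^2 ≡ 137^2 = 18769 ≡ 31 (mod 347)
137^4 ≡ 31^2 = 961 ≡ 267 (mod 347)
137^8 ≡ 267^2 = 71289 ≡ 154 (mod 347)
137^16 ≡ 154^2 = 23716 ≡ 120 (mod 347)
137^32 ≡ 120^2 = 14400 ≡ 173 (mod 347)
137^64 ≡ 173^2 = 29929 ≡ 87 (mod 347)
137^128 ≡ 87^2 = 7569 ≡ 282 (mod 347)
137^256 ≡ 282^2 = 79524 ≡ 61 (mod 347)
137^512 ≡ 61^2 = 3721 ≡ 251 (mod 347)
137^1024 ≡ 251^2 = 63001 ≡ 194 (mod 347)
137^1413 = 137^1024 × 137^256 × 137^128 × 137^4 × 137^1 ≡ 194 × 61 × 282 × 267 × 137 (mod 347).
Accumulate the product:
194 × 61 = 11834 ≡ 36
36 × 282 = 10152 ≡ 89
89 × 267 = 23763 ≡ 167
167 × 137 = 22879 ≡ 324

324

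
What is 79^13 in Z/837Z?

13 in binary is 1101, i.e. 13 = 8 + 4 + 1.
79^1 ≡ 79 (mod 837)
79^2 ≡ 79^2 = 6241 ≡ 382 (mod 837)
79^4 ≡ 382^2 = 145924 ≡ 286 (mod 837)
79^8 ≡ 286^2 = 81796 ≡ 607 (mod 837)
79^13 = 79^8 × 79^4 × 79^1 ≡ 607 × 286 × 79 (mod 837).
Accumulate the product:
607 × 286 = 173602 ≡ 343
343 × 79 = 27097 ≡ 313

313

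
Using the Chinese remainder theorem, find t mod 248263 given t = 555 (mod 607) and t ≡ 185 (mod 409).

245176

607⁻¹ mod 409: 607×283 ≡ 1 (mod 409), so 607⁻¹ ≡ 283.
t = 555 + 607×((185 − 555)×283 mod 409) = 555 + 607×403 = 245176.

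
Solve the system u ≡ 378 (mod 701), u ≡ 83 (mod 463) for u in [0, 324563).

701⁻¹ mod 463: 701×107 ≡ 1 (mod 463), so 701⁻¹ ≡ 107.
u = 378 + 701×((83 − 378)×107 mod 463) = 378 + 701×382 = 268160.
Check: 268160 mod 701 = 378, 268160 mod 463 = 83. ✓

268160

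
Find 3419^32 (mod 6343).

789

By square-and-multiply:
3419^1 ≡ 3419 (mod 6343)
3419^2 ≡ 3419^2 = 11689561 ≡ 5755 (mod 6343)
3419^4 ≡ 5755^2 = 33120025 ≡ 3222 (mod 6343)
3419^8 ≡ 3222^2 = 10381284 ≡ 4136 (mod 6343)
3419^16 ≡ 4136^2 = 17106496 ≡ 5768 (mod 6343)
3419^32 ≡ 5768^2 = 33269824 ≡ 789 (mod 6343)
So 3419^32 ≡ 789 (mod 6343).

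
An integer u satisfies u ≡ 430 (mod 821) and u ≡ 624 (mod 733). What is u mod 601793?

371522

821⁻¹ mod 733: 821*25 ≡ 1 (mod 733), so 821⁻¹ ≡ 25.
u = 430 + 821*((624 − 430)*25 mod 733) = 430 + 821*452 = 371522.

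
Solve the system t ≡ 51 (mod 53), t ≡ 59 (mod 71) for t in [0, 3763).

2118

53⁻¹ mod 71: 53×67 ≡ 1 (mod 71), so 53⁻¹ ≡ 67.
t = 51 + 53×((59 − 51)×67 mod 71) = 51 + 53×39 = 2118.
Check: 2118 mod 53 = 51, 2118 mod 71 = 59. ✓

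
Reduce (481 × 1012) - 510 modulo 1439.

1319

481 × 1012 = 486772 ≡ 390 (mod 1439)
390 - 510 = -120 ≡ 1319 (mod 1439)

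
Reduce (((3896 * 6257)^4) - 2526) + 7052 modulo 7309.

1069

3896 * 6257 = 24377272 ≡ 1757 (mod 7309)
(1757)^4 ≡ 3852 (mod 7309)
3852 - 2526 = 1326
1326 + 7052 = 8378 ≡ 1069 (mod 7309)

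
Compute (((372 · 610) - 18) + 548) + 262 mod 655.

372 · 610 = 226920 ≡ 290 (mod 655)
290 - 18 = 272
272 + 548 = 820 ≡ 165 (mod 655)
165 + 262 = 427

427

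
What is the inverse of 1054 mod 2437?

2037

Apply the Euclidean algorithm and back-substitute:
2437 = 2×1054 + 329
1054 = 3×329 + 67
329 = 4×67 + 61
67 = 1×61 + 6
61 = 10×6 + 1
6 = 6×1 + 0
gcd(1054, 2437) = 1, so the inverse exists.
Back-substitute for 1:
1 = 1×61 − 10×6
  = −10×67 + 11×61
  = 11×329 − 54×67
  = −54×1054 + 173×329
  = 173×2437 − 400×1054
So 1054⁻¹ ≡ −400 ≡ 2037 (mod 2437).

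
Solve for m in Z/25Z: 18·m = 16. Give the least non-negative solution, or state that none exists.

12

gcd(18, 25) = 1, so a unique solution mod 25 exists.
18⁻¹ ≡ 7 (mod 25).
m ≡ 7·16 ≡ 12 (mod 25).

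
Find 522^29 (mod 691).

Using repeated squaring:
522^1 ≡ 522 (mod 691)
522^2 ≡ 522^2 = 272484 ≡ 230 (mod 691)
522^4 ≡ 230^2 = 52900 ≡ 384 (mod 691)
522^8 ≡ 384^2 = 147456 ≡ 273 (mod 691)
522^16 ≡ 273^2 = 74529 ≡ 592 (mod 691)
522^29 = 522^16 × 522^8 × 522^4 × 522^1 ≡ 592 × 273 × 384 × 522 (mod 691).
Accumulate the product:
592 × 273 = 161616 ≡ 613
613 × 384 = 235392 ≡ 452
452 × 522 = 235944 ≡ 313

313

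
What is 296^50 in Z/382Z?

Compute successive squares:
50 in binary is 110010, i.e. 50 = 32 + 16 + 2.
296^1 ≡ 296 (mod 382)
296^2 ≡ 296^2 = 87616 ≡ 138 (mod 382)
296^4 ≡ 138^2 = 19044 ≡ 326 (mod 382)
296^8 ≡ 326^2 = 106276 ≡ 80 (mod 382)
296^16 ≡ 80^2 = 6400 ≡ 288 (mod 382)
296^32 ≡ 288^2 = 82944 ≡ 50 (mod 382)
296^50 = 296^32 · 296^16 · 296^2 ≡ 50 · 288 · 138 (mod 382).
Accumulate the product:
50 · 288 = 14400 ≡ 266
266 · 138 = 36708 ≡ 36

36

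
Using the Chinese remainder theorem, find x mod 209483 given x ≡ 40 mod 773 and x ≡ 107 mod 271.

192517

773⁻¹ mod 271: 773·210 ≡ 1 (mod 271), so 773⁻¹ ≡ 210.
x = 40 + 773·((107 − 40)·210 mod 271) = 40 + 773·249 = 192517.
Check: 192517 mod 773 = 40, 192517 mod 271 = 107. ✓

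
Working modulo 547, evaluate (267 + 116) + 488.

324

267 + 116 = 383
383 + 488 = 871 ≡ 324 (mod 547)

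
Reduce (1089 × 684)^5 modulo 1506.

1089 × 684 = 744876 ≡ 912 (mod 1506)
(912)^5 ≡ 498 (mod 1506)

498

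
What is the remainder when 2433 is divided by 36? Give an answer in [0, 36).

2433 = 67×36 + 21, so 2433 ≡ 21 (mod 36).

21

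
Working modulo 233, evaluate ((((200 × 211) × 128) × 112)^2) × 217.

200 × 211 = 42200 ≡ 27 (mod 233)
27 × 128 = 3456 ≡ 194 (mod 233)
194 × 112 = 21728 ≡ 59 (mod 233)
(59)^2 ≡ 219 (mod 233)
219 × 217 = 47523 ≡ 224 (mod 233)

224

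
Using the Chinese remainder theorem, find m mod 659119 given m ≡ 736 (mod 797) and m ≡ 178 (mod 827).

147384

797⁻¹ mod 827: 797*634 ≡ 1 (mod 827), so 797⁻¹ ≡ 634.
m = 736 + 797*((178 − 736)*634 mod 827) = 736 + 797*184 = 147384.
Check: 147384 mod 797 = 736, 147384 mod 827 = 178. ✓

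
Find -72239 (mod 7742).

5181

-72239 = -10*7742 + 5181, so -72239 ≡ 5181 (mod 7742).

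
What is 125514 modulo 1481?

1110

125514 = 84×1481 + 1110, so 125514 ≡ 1110 (mod 1481).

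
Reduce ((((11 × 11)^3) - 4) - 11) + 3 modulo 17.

13

11 × 11 = 121 ≡ 2 (mod 17)
(2)^3 ≡ 8 (mod 17)
8 - 4 = 4
4 - 11 = -7 ≡ 10 (mod 17)
10 + 3 = 13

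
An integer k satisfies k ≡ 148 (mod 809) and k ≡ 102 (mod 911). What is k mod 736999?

809⁻¹ mod 911: 809·259 ≡ 1 (mod 911), so 809⁻¹ ≡ 259.
k = 148 + 809·((102 − 148)·259 mod 911) = 148 + 809·840 = 679708.

679708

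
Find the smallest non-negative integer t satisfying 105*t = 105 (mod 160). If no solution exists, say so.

1

gcd(105, 160) = 5, and 5 | 105, so solutions exist.
Divide through by 5: 21*t = 21 (mod 32).
21⁻¹ ≡ 29 (mod 32).
t ≡ 29*21 ≡ 1 (mod 32).
The smallest non-negative solution is t = 1.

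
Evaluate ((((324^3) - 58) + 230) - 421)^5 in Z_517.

32

(324)^3 ≡ 345 (mod 517)
345 - 58 = 287
287 + 230 = 517 ≡ 0 (mod 517)
0 - 421 = -421 ≡ 96 (mod 517)
(96)^5 ≡ 32 (mod 517)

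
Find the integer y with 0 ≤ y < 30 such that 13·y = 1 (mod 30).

30 = 2×13 + 4
13 = 3×4 + 1
4 = 4×1 + 0
gcd(13, 30) = 1, so the inverse exists.
Back-substitute for 1:
1 = 1×13 − 3×4
  = −3×30 + 7×13
So 13⁻¹ ≡ 7 (mod 30).

7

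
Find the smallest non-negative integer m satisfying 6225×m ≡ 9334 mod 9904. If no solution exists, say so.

gcd(6225, 9904) = 1, so a unique solution mod 9904 exists.
6225⁻¹ ≡ 1521 (mod 9904).
m ≡ 1521×9334 ≡ 4582 (mod 9904).

4582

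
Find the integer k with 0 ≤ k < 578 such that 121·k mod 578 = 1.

43

578 = 4*121 + 94
121 = 1*94 + 27
94 = 3*27 + 13
27 = 2*13 + 1
13 = 13*1 + 0
gcd(121, 578) = 1, so the inverse exists.
Bézout: 1 = −9*578 + 43*121.
So 121⁻¹ ≡ 43 (mod 578).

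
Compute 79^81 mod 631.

By square-and-multiply:
79^1 ≡ 79 (mod 631)
79^2 ≡ 79^2 = 6241 ≡ 562 (mod 631)
79^4 ≡ 562^2 = 315844 ≡ 344 (mod 631)
79^8 ≡ 344^2 = 118336 ≡ 339 (mod 631)
79^16 ≡ 339^2 = 114921 ≡ 79 (mod 631)
79^32 ≡ 79^2 = 6241 ≡ 562 (mod 631)
79^64 ≡ 562^2 = 315844 ≡ 344 (mod 631)
79^81 = 79^64 · 79^16 · 79^1 ≡ 344 · 79 · 79 (mod 631).
Accumulate the product:
344 · 79 = 27176 ≡ 43
43 · 79 = 3397 ≡ 242

242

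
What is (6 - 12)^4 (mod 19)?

6 - 12 = -6 ≡ 13 (mod 19)
(13)^4 ≡ 4 (mod 19)

4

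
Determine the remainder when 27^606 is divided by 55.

Compute successive squares:
606 in binary is 1001011110, i.e. 606 = 512 + 64 + 16 + 8 + 4 + 2.
27^1 ≡ 27 (mod 55)
27^2 ≡ 27^2 = 729 ≡ 14 (mod 55)
27^4 ≡ 14^2 = 196 ≡ 31 (mod 55)
27^8 ≡ 31^2 = 961 ≡ 26 (mod 55)
27^16 ≡ 26^2 = 676 ≡ 16 (mod 55)
27^32 ≡ 16^2 = 256 ≡ 36 (mod 55)
27^64 ≡ 36^2 = 1296 ≡ 31 (mod 55)
27^128 ≡ 31^2 = 961 ≡ 26 (mod 55)
27^256 ≡ 26^2 = 676 ≡ 16 (mod 55)
27^512 ≡ 16^2 = 256 ≡ 36 (mod 55)
27^606 = 27^512 · 27^64 · 27^16 · 27^8 · 27^4 · 27^2 ≡ 36 · 31 · 16 · 26 · 31 · 14 (mod 55).
Accumulate the product:
36 · 31 = 1116 ≡ 16
16 · 16 = 256 ≡ 36
36 · 26 = 936 ≡ 1
1 · 31 = 31
31 · 14 = 434 ≡ 49

49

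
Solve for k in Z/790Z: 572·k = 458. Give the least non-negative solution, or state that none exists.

74

gcd(572, 790) = 2, and 2 | 458, so solutions exist.
Divide through by 2: 286·k = 229 (mod 395).
286⁻¹ ≡ 366 (mod 395).
k ≡ 366·229 ≡ 74 (mod 395).
The smallest non-negative solution is k = 74.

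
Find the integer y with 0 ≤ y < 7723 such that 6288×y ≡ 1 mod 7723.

4693

By the extended Euclidean algorithm:
7723 = 1*6288 + 1435
6288 = 4*1435 + 548
1435 = 2*548 + 339
548 = 1*339 + 209
339 = 1*209 + 130
209 = 1*130 + 79
130 = 1*79 + 51
79 = 1*51 + 28
51 = 1*28 + 23
28 = 1*23 + 5
23 = 4*5 + 3
5 = 1*3 + 2
3 = 1*2 + 1
2 = 2*1 + 0
gcd(6288, 7723) = 1, so the inverse exists.
Back-substitute for 1:
1 = 1*3 − 1*2
  = −1*5 + 2*3
  = 2*23 − 9*5
  = −9*28 + 11*23
  = 11*51 − 20*28
  = −20*79 + 31*51
  = 31*130 − 51*79
  = −51*209 + 82*130
  = 82*339 − 133*209
  = −133*548 + 215*339
  = 215*1435 − 563*548
  = −563*6288 + 2467*1435
  = 2467*7723 − 3030*6288
So 6288⁻¹ ≡ −3030 ≡ 4693 (mod 7723).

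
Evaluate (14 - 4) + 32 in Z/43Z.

42

14 - 4 = 10
10 + 32 = 42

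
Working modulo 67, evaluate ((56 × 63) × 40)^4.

54

56 × 63 = 3528 ≡ 44 (mod 67)
44 × 40 = 1760 ≡ 18 (mod 67)
(18)^4 ≡ 54 (mod 67)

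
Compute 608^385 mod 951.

89

385 in binary is 110000001, i.e. 385 = 256 + 128 + 1.
608^1 ≡ 608 (mod 951)
608^2 ≡ 608^2 = 369664 ≡ 676 (mod 951)
608^4 ≡ 676^2 = 456976 ≡ 496 (mod 951)
608^8 ≡ 496^2 = 246016 ≡ 658 (mod 951)
608^16 ≡ 658^2 = 432964 ≡ 259 (mod 951)
608^32 ≡ 259^2 = 67081 ≡ 511 (mod 951)
608^64 ≡ 511^2 = 261121 ≡ 547 (mod 951)
608^128 ≡ 547^2 = 299209 ≡ 595 (mod 951)
608^256 ≡ 595^2 = 354025 ≡ 253 (mod 951)
608^385 = 608^256 · 608^128 · 608^1 ≡ 253 · 595 · 608 (mod 951).
Accumulate the product:
253 · 595 = 150535 ≡ 277
277 · 608 = 168416 ≡ 89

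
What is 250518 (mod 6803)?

5610

250518 = 36*6803 + 5610, so 250518 ≡ 5610 (mod 6803).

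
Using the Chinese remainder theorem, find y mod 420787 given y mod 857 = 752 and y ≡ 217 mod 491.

391544

857⁻¹ mod 491: 857×436 ≡ 1 (mod 491), so 857⁻¹ ≡ 436.
y = 752 + 857×((217 − 752)×436 mod 491) = 752 + 857×456 = 391544.
Check: 391544 mod 857 = 752, 391544 mod 491 = 217. ✓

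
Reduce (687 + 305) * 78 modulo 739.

520

687 + 305 = 992 ≡ 253 (mod 739)
253 * 78 = 19734 ≡ 520 (mod 739)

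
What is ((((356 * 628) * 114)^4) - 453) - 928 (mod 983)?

244

356 * 628 = 223568 ≡ 427 (mod 983)
427 * 114 = 48678 ≡ 511 (mod 983)
(511)^4 ≡ 642 (mod 983)
642 - 453 = 189
189 - 928 = -739 ≡ 244 (mod 983)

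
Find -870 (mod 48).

42

-870 = -19·48 + 42, so -870 ≡ 42 (mod 48).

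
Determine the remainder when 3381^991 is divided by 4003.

Compute successive squares:
3381^1 ≡ 3381 (mod 4003)
3381^2 ≡ 3381^2 = 11431161 ≡ 2596 (mod 4003)
3381^4 ≡ 2596^2 = 6739216 ≡ 2167 (mod 4003)
3381^8 ≡ 2167^2 = 4695889 ≡ 370 (mod 4003)
3381^16 ≡ 370^2 = 136900 ≡ 798 (mod 4003)
3381^32 ≡ 798^2 = 636804 ≡ 327 (mod 4003)
3381^64 ≡ 327^2 = 106929 ≡ 2851 (mod 4003)
3381^128 ≡ 2851^2 = 8128201 ≡ 2111 (mod 4003)
3381^256 ≡ 2111^2 = 4456321 ≡ 982 (mod 4003)
3381^512 ≡ 982^2 = 964324 ≡ 3604 (mod 4003)
3381^991 = 3381^512 × 3381^256 × 3381^128 × 3381^64 × 3381^16 × 3381^8 × 3381^4 × 3381^2 × 3381^1 ≡ 3604 × 982 × 2111 × 2851 × 798 × 370 × 2167 × 2596 × 3381 (mod 4003).
Accumulate the product:
3604 × 982 = 3539128 ≡ 476
476 × 2111 = 1004836 ≡ 83
83 × 2851 = 236633 ≡ 456
456 × 798 = 363888 ≡ 3618
3618 × 370 = 1338660 ≡ 1658
1658 × 2167 = 3592886 ≡ 2195
2195 × 2596 = 5698220 ≡ 1951
1951 × 3381 = 6596331 ≡ 3390

3390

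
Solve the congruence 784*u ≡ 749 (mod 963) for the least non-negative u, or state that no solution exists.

749

gcd(784, 963) = 1, so a unique solution mod 963 exists.
784⁻¹ ≡ 694 (mod 963).
u ≡ 694*749 ≡ 749 (mod 963).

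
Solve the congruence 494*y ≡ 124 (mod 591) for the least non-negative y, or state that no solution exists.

gcd(494, 591) = 1, so a unique solution mod 591 exists.
494⁻¹ ≡ 329 (mod 591).
y ≡ 329*124 ≡ 17 (mod 591).

17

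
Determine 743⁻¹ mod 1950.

By the extended Euclidean algorithm:
1950 = 2×743 + 464
743 = 1×464 + 279
464 = 1×279 + 185
279 = 1×185 + 94
185 = 1×94 + 91
94 = 1×91 + 3
91 = 30×3 + 1
3 = 3×1 + 0
gcd(743, 1950) = 1, so the inverse exists.
Bézout: 1 = 245×1950 − 643×743.
So 743⁻¹ ≡ −643 ≡ 1307 (mod 1950).

1307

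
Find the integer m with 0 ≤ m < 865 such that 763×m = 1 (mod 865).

212

Apply the Euclidean algorithm and back-substitute:
865 = 1·763 + 102
763 = 7·102 + 49
102 = 2·49 + 4
49 = 12·4 + 1
4 = 4·1 + 0
gcd(763, 865) = 1, so the inverse exists.
Bézout: 1 = −187·865 + 212·763.
So 763⁻¹ ≡ 212 (mod 865).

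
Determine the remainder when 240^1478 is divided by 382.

Using repeated squaring:
1478 in binary is 10111000110, i.e. 1478 = 1024 + 256 + 128 + 64 + 4 + 2.
240^1 ≡ 240 (mod 382)
240^2 ≡ 240^2 = 57600 ≡ 300 (mod 382)
240^4 ≡ 300^2 = 90000 ≡ 230 (mod 382)
240^8 ≡ 230^2 = 52900 ≡ 184 (mod 382)
240^16 ≡ 184^2 = 33856 ≡ 240 (mod 382)
240^32 ≡ 240^2 = 57600 ≡ 300 (mod 382)
240^64 ≡ 300^2 = 90000 ≡ 230 (mod 382)
240^128 ≡ 230^2 = 52900 ≡ 184 (mod 382)
240^256 ≡ 184^2 = 33856 ≡ 240 (mod 382)
240^512 ≡ 240^2 = 57600 ≡ 300 (mod 382)
240^1024 ≡ 300^2 = 90000 ≡ 230 (mod 382)
240^1478 = 240^1024 * 240^256 * 240^128 * 240^64 * 240^4 * 240^2 ≡ 230 * 240 * 184 * 230 * 230 * 300 (mod 382).
Accumulate the product:
230 * 240 = 55200 ≡ 192
192 * 184 = 35328 ≡ 184
184 * 230 = 42320 ≡ 300
300 * 230 = 69000 ≡ 240
240 * 300 = 72000 ≡ 184

184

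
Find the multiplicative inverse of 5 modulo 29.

6

Run the extended Euclidean algorithm:
29 = 5×5 + 4
5 = 1×4 + 1
4 = 4×1 + 0
gcd(5, 29) = 1, so the inverse exists.
Bézout: 1 = −1×29 + 6×5.
So 5⁻¹ ≡ 6 (mod 29).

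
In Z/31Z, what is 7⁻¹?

9

Apply the Euclidean algorithm and back-substitute:
31 = 4·7 + 3
7 = 2·3 + 1
3 = 3·1 + 0
gcd(7, 31) = 1, so the inverse exists.
Bézout: 1 = −2·31 + 9·7.
So 7⁻¹ ≡ 9 (mod 31).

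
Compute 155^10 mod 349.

Compute successive squares:
10 in binary is 1010, i.e. 10 = 8 + 2.
155^1 ≡ 155 (mod 349)
155^2 ≡ 155^2 = 24025 ≡ 293 (mod 349)
155^4 ≡ 293^2 = 85849 ≡ 344 (mod 349)
155^8 ≡ 344^2 = 118336 ≡ 25 (mod 349)
155^10 = 155^8 · 155^2 ≡ 25 · 293 (mod 349).
25 · 293 = 7325 ≡ 345 (mod 349).

345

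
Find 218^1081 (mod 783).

569

218^1 ≡ 218 (mod 783)
218^2 ≡ 218^2 = 47524 ≡ 544 (mod 783)
218^4 ≡ 544^2 = 295936 ≡ 745 (mod 783)
218^8 ≡ 745^2 = 555025 ≡ 661 (mod 783)
218^16 ≡ 661^2 = 436921 ≡ 7 (mod 783)
218^32 ≡ 7^2 = 49 (mod 783)
218^64 ≡ 49^2 = 2401 ≡ 52 (mod 783)
218^128 ≡ 52^2 = 2704 ≡ 355 (mod 783)
218^256 ≡ 355^2 = 126025 ≡ 745 (mod 783)
218^512 ≡ 745^2 = 555025 ≡ 661 (mod 783)
218^1024 ≡ 661^2 = 436921 ≡ 7 (mod 783)
218^1081 = 218^1024 * 218^32 * 218^16 * 218^8 * 218^1 ≡ 7 * 49 * 7 * 661 * 218 (mod 783).
Accumulate the product:
7 * 49 = 343
343 * 7 = 2401 ≡ 52
52 * 661 = 34372 ≡ 703
703 * 218 = 153254 ≡ 569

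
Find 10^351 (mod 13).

12

10^1 ≡ 10 (mod 13)
10^2 ≡ 10^2 = 100 ≡ 9 (mod 13)
10^4 ≡ 9^2 = 81 ≡ 3 (mod 13)
10^8 ≡ 3^2 = 9 (mod 13)
10^16 ≡ 9^2 = 81 ≡ 3 (mod 13)
10^32 ≡ 3^2 = 9 (mod 13)
10^64 ≡ 9^2 = 81 ≡ 3 (mod 13)
10^128 ≡ 3^2 = 9 (mod 13)
10^256 ≡ 9^2 = 81 ≡ 3 (mod 13)
10^351 = 10^256 * 10^64 * 10^16 * 10^8 * 10^4 * 10^2 * 10^1 ≡ 3 * 3 * 3 * 9 * 3 * 9 * 10 (mod 13).
Accumulate the product:
3 * 3 = 9
9 * 3 = 27 ≡ 1
1 * 9 = 9
9 * 3 = 27 ≡ 1
1 * 9 = 9
9 * 10 = 90 ≡ 12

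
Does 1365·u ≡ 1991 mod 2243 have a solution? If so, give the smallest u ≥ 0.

gcd(1365, 2243) = 1, so a unique solution mod 2243 exists.
1365⁻¹ ≡ 958 (mod 2243).
u ≡ 958·1991 ≡ 828 (mod 2243).

828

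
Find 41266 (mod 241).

55

41266 = 171*241 + 55, so 41266 ≡ 55 (mod 241).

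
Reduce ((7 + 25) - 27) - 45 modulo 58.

18

7 + 25 = 32
32 - 27 = 5
5 - 45 = -40 ≡ 18 (mod 58)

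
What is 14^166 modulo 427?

413

Using repeated squaring:
14^1 ≡ 14 (mod 427)
14^2 ≡ 14^2 = 196 (mod 427)
14^4 ≡ 196^2 = 38416 ≡ 413 (mod 427)
14^8 ≡ 413^2 = 170569 ≡ 196 (mod 427)
14^16 ≡ 196^2 = 38416 ≡ 413 (mod 427)
14^32 ≡ 413^2 = 170569 ≡ 196 (mod 427)
14^64 ≡ 196^2 = 38416 ≡ 413 (mod 427)
14^128 ≡ 413^2 = 170569 ≡ 196 (mod 427)
14^166 = 14^128 * 14^32 * 14^4 * 14^2 ≡ 196 * 196 * 413 * 196 (mod 427).
Accumulate the product:
196 * 196 = 38416 ≡ 413
413 * 413 = 170569 ≡ 196
196 * 196 = 38416 ≡ 413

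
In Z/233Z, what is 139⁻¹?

Run the extended Euclidean algorithm:
233 = 1×139 + 94
139 = 1×94 + 45
94 = 2×45 + 4
45 = 11×4 + 1
4 = 4×1 + 0
gcd(139, 233) = 1, so the inverse exists.
Bézout: 1 = −34×233 + 57×139.
So 139⁻¹ ≡ 57 (mod 233).

57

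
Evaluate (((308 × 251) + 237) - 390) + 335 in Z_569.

106

308 × 251 = 77308 ≡ 493 (mod 569)
493 + 237 = 730 ≡ 161 (mod 569)
161 - 390 = -229 ≡ 340 (mod 569)
340 + 335 = 675 ≡ 106 (mod 569)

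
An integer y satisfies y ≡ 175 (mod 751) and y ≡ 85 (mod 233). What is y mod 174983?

751⁻¹ mod 233: 751*121 ≡ 1 (mod 233), so 751⁻¹ ≡ 121.
y = 175 + 751*((85 − 175)*121 mod 233) = 175 + 751*61 = 45986.

45986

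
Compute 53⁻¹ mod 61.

38

By the extended Euclidean algorithm:
61 = 1*53 + 8
53 = 6*8 + 5
8 = 1*5 + 3
5 = 1*3 + 2
3 = 1*2 + 1
2 = 2*1 + 0
gcd(53, 61) = 1, so the inverse exists.
Back-substitute for 1:
1 = 1*3 − 1*2
  = −1*5 + 2*3
  = 2*8 − 3*5
  = −3*53 + 20*8
  = 20*61 − 23*53
So 53⁻¹ ≡ −23 ≡ 38 (mod 61).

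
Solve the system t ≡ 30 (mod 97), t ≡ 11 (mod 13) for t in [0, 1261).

1194

97⁻¹ mod 13: 97·11 ≡ 1 (mod 13), so 97⁻¹ ≡ 11.
t = 30 + 97·((11 − 30)·11 mod 13) = 30 + 97·12 = 1194.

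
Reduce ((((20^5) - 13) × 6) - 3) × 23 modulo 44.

(20)^5 ≡ 12 (mod 44)
12 - 13 = -1 ≡ 43 (mod 44)
43 × 6 = 258 ≡ 38 (mod 44)
38 - 3 = 35
35 × 23 = 805 ≡ 13 (mod 44)

13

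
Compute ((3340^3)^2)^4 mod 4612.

(3340)^3 ≡ 1680 (mod 4612)
(1680)^2 ≡ 4468 (mod 4612)
(4468)^4 ≡ 324 (mod 4612)

324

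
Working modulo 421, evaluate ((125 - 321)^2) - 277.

249

125 - 321 = -196 ≡ 225 (mod 421)
(225)^2 ≡ 105 (mod 421)
105 - 277 = -172 ≡ 249 (mod 421)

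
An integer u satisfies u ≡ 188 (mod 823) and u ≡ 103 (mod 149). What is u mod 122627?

120346

823⁻¹ mod 149: 823×128 ≡ 1 (mod 149), so 823⁻¹ ≡ 128.
u = 188 + 823×((103 − 188)×128 mod 149) = 188 + 823×146 = 120346.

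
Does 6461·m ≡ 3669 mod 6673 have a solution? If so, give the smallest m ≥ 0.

gcd(6461, 6673) = 1, so a unique solution mod 6673 exists.
6461⁻¹ ≡ 661 (mod 6673).
m ≡ 661·3669 ≡ 2910 (mod 6673).

2910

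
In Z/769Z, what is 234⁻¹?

746

Apply the Euclidean algorithm and back-substitute:
769 = 3×234 + 67
234 = 3×67 + 33
67 = 2×33 + 1
33 = 33×1 + 0
gcd(234, 769) = 1, so the inverse exists.
Back-substitute for 1:
1 = 1×67 − 2×33
  = −2×234 + 7×67
  = 7×769 − 23×234
So 234⁻¹ ≡ −23 ≡ 746 (mod 769).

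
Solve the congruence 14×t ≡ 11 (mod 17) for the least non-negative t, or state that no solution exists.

2

gcd(14, 17) = 1, so a unique solution mod 17 exists.
14⁻¹ ≡ 11 (mod 17).
t ≡ 11×11 ≡ 2 (mod 17).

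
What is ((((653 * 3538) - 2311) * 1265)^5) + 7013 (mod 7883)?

6997

653 * 3538 = 2310314 ≡ 595 (mod 7883)
595 - 2311 = -1716 ≡ 6167 (mod 7883)
6167 * 1265 = 7801255 ≡ 4968 (mod 7883)
(4968)^5 ≡ 7867 (mod 7883)
7867 + 7013 = 14880 ≡ 6997 (mod 7883)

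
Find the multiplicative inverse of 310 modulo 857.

47

857 = 2×310 + 237
310 = 1×237 + 73
237 = 3×73 + 18
73 = 4×18 + 1
18 = 18×1 + 0
gcd(310, 857) = 1, so the inverse exists.
Back-substitute for 1:
1 = 1×73 − 4×18
  = −4×237 + 13×73
  = 13×310 − 17×237
  = −17×857 + 47×310
So 310⁻¹ ≡ 47 (mod 857).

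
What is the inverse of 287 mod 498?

498 = 1×287 + 211
287 = 1×211 + 76
211 = 2×76 + 59
76 = 1×59 + 17
59 = 3×17 + 8
17 = 2×8 + 1
8 = 8×1 + 0
gcd(287, 498) = 1, so the inverse exists.
Bézout: 1 = −34×498 + 59×287.
So 287⁻¹ ≡ 59 (mod 498).

59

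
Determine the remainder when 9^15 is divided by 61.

1

By square-and-multiply:
15 in binary is 1111, i.e. 15 = 8 + 4 + 2 + 1.
9^1 ≡ 9 (mod 61)
9^2 ≡ 9^2 = 81 ≡ 20 (mod 61)
9^4 ≡ 20^2 = 400 ≡ 34 (mod 61)
9^8 ≡ 34^2 = 1156 ≡ 58 (mod 61)
9^15 = 9^8 * 9^4 * 9^2 * 9^1 ≡ 58 * 34 * 20 * 9 (mod 61).
Accumulate the product:
58 * 34 = 1972 ≡ 20
20 * 20 = 400 ≡ 34
34 * 9 = 306 ≡ 1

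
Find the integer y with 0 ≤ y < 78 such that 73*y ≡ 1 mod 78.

By the extended Euclidean algorithm:
78 = 1*73 + 5
73 = 14*5 + 3
5 = 1*3 + 2
3 = 1*2 + 1
2 = 2*1 + 0
gcd(73, 78) = 1, so the inverse exists.
Bézout: 1 = −29*78 + 31*73.
So 73⁻¹ ≡ 31 (mod 78).

31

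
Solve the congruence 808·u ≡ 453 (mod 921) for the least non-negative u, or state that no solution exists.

159

gcd(808, 921) = 1, so a unique solution mod 921 exists.
808⁻¹ ≡ 163 (mod 921).
u ≡ 163·453 ≡ 159 (mod 921).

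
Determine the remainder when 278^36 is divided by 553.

Using repeated squaring:
278^1 ≡ 278 (mod 553)
278^2 ≡ 278^2 = 77284 ≡ 417 (mod 553)
278^4 ≡ 417^2 = 173889 ≡ 247 (mod 553)
278^8 ≡ 247^2 = 61009 ≡ 179 (mod 553)
278^16 ≡ 179^2 = 32041 ≡ 520 (mod 553)
278^32 ≡ 520^2 = 270400 ≡ 536 (mod 553)
278^36 = 278^32 · 278^4 ≡ 536 · 247 (mod 553).
536 · 247 = 132392 ≡ 225 (mod 553).

225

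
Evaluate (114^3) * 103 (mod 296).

80

(114)^3 ≡ 64 (mod 296)
64 * 103 = 6592 ≡ 80 (mod 296)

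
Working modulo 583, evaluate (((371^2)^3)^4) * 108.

(371)^2 ≡ 53 (mod 583)
(53)^3 ≡ 212 (mod 583)
(212)^4 ≡ 477 (mod 583)
477 * 108 = 51516 ≡ 212 (mod 583)

212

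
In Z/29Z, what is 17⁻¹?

29 = 1·17 + 12
17 = 1·12 + 5
12 = 2·5 + 2
5 = 2·2 + 1
2 = 2·1 + 0
gcd(17, 29) = 1, so the inverse exists.
Back-substitute for 1:
1 = 1·5 − 2·2
  = −2·12 + 5·5
  = 5·17 − 7·12
  = −7·29 + 12·17
So 17⁻¹ ≡ 12 (mod 29).

12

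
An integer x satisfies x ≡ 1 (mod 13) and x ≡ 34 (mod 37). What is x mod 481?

404

13⁻¹ mod 37: 13·20 ≡ 1 (mod 37), so 13⁻¹ ≡ 20.
x = 1 + 13·((34 − 1)·20 mod 37) = 1 + 13·31 = 404.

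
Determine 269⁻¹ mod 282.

By the extended Euclidean algorithm:
282 = 1*269 + 13
269 = 20*13 + 9
13 = 1*9 + 4
9 = 2*4 + 1
4 = 4*1 + 0
gcd(269, 282) = 1, so the inverse exists.
Back-substitute for 1:
1 = 1*9 − 2*4
  = −2*13 + 3*9
  = 3*269 − 62*13
  = −62*282 + 65*269
So 269⁻¹ ≡ 65 (mod 282).

65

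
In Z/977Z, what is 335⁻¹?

35

Run the extended Euclidean algorithm:
977 = 2×335 + 307
335 = 1×307 + 28
307 = 10×28 + 27
28 = 1×27 + 1
27 = 27×1 + 0
gcd(335, 977) = 1, so the inverse exists.
Bézout: 1 = −12×977 + 35×335.
So 335⁻¹ ≡ 35 (mod 977).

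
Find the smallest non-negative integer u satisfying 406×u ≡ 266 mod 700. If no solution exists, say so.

gcd(406, 700) = 14, and 14 | 266, so solutions exist.
Divide through by 14: 29×u mod 50 = 19.
29⁻¹ ≡ 19 (mod 50).
u ≡ 19×19 ≡ 11 (mod 50).
The smallest non-negative solution is u = 11.

11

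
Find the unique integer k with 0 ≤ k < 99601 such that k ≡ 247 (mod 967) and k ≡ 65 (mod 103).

80508

967⁻¹ mod 103: 967·85 ≡ 1 (mod 103), so 967⁻¹ ≡ 85.
k = 247 + 967·((65 − 247)·85 mod 103) = 247 + 967·83 = 80508.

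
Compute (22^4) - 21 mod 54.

37

(22)^4 ≡ 4 (mod 54)
4 - 21 = -17 ≡ 37 (mod 54)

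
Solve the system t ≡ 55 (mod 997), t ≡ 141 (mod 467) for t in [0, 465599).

370939

997⁻¹ mod 467: 997×341 ≡ 1 (mod 467), so 997⁻¹ ≡ 341.
t = 55 + 997×((141 − 55)×341 mod 467) = 55 + 997×372 = 370939.
Check: 370939 mod 997 = 55, 370939 mod 467 = 141. ✓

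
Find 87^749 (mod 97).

57

Compute successive squares:
749 in binary is 1011101101, i.e. 749 = 512 + 128 + 64 + 32 + 8 + 4 + 1.
87^1 ≡ 87 (mod 97)
87^2 ≡ 87^2 = 7569 ≡ 3 (mod 97)
87^4 ≡ 3^2 = 9 (mod 97)
87^8 ≡ 9^2 = 81 (mod 97)
87^16 ≡ 81^2 = 6561 ≡ 62 (mod 97)
87^32 ≡ 62^2 = 3844 ≡ 61 (mod 97)
87^64 ≡ 61^2 = 3721 ≡ 35 (mod 97)
87^128 ≡ 35^2 = 1225 ≡ 61 (mod 97)
87^256 ≡ 61^2 = 3721 ≡ 35 (mod 97)
87^512 ≡ 35^2 = 1225 ≡ 61 (mod 97)
87^749 = 87^512 * 87^128 * 87^64 * 87^32 * 87^8 * 87^4 * 87^1 ≡ 61 * 61 * 35 * 61 * 81 * 9 * 87 (mod 97).
Accumulate the product:
61 * 61 = 3721 ≡ 35
35 * 35 = 1225 ≡ 61
61 * 61 = 3721 ≡ 35
35 * 81 = 2835 ≡ 22
22 * 9 = 198 ≡ 4
4 * 87 = 348 ≡ 57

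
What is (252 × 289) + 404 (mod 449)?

45

252 × 289 = 72828 ≡ 90 (mod 449)
90 + 404 = 494 ≡ 45 (mod 449)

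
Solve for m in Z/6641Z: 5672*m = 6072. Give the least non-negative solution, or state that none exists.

gcd(5672, 6641) = 1, so a unique solution mod 6641 exists.
5672⁻¹ ≡ 795 (mod 6641).
m ≡ 795*6072 ≡ 5874 (mod 6641).

5874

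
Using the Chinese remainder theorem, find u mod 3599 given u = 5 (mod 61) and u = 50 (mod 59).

61⁻¹ mod 59: 61·30 ≡ 1 (mod 59), so 61⁻¹ ≡ 30.
u = 5 + 61·((50 − 5)·30 mod 59) = 5 + 61·52 = 3177.

3177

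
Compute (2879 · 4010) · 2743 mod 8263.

6406

2879 · 4010 = 11544790 ≡ 1379 (mod 8263)
1379 · 2743 = 3782597 ≡ 6406 (mod 8263)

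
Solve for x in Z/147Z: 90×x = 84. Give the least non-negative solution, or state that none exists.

gcd(90, 147) = 3, and 3 | 84, so solutions exist.
Divide through by 3: 30×x ≡ 28 mod 49.
30⁻¹ ≡ 18 (mod 49).
x ≡ 18×28 ≡ 14 (mod 49).
The smallest non-negative solution is x = 14.

14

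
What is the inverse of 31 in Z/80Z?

31

80 = 2*31 + 18
31 = 1*18 + 13
18 = 1*13 + 5
13 = 2*5 + 3
5 = 1*3 + 2
3 = 1*2 + 1
2 = 2*1 + 0
gcd(31, 80) = 1, so the inverse exists.
Back-substitute for 1:
1 = 1*3 − 1*2
  = −1*5 + 2*3
  = 2*13 − 5*5
  = −5*18 + 7*13
  = 7*31 − 12*18
  = −12*80 + 31*31
So 31⁻¹ ≡ 31 (mod 80).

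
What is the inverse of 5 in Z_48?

Apply the Euclidean algorithm and back-substitute:
48 = 9*5 + 3
5 = 1*3 + 2
3 = 1*2 + 1
2 = 2*1 + 0
gcd(5, 48) = 1, so the inverse exists.
Back-substitute for 1:
1 = 1*3 − 1*2
  = −1*5 + 2*3
  = 2*48 − 19*5
So 5⁻¹ ≡ −19 ≡ 29 (mod 48).

29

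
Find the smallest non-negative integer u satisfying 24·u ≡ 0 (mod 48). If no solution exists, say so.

0

gcd(24, 48) = 24, and 24 | 0, so solutions exist.
Divide through by 24: 1·u ≡ 0 mod 2.
1⁻¹ ≡ 1 (mod 2).
u ≡ 1·0 ≡ 0 (mod 2).
The smallest non-negative solution is u = 0.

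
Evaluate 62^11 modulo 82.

Compute successive squares:
62^1 ≡ 62 (mod 82)
62^2 ≡ 62^2 = 3844 ≡ 72 (mod 82)
62^4 ≡ 72^2 = 5184 ≡ 18 (mod 82)
62^8 ≡ 18^2 = 324 ≡ 78 (mod 82)
62^11 = 62^8 · 62^2 · 62^1 ≡ 78 · 72 · 62 (mod 82).
Accumulate the product:
78 · 72 = 5616 ≡ 40
40 · 62 = 2480 ≡ 20

20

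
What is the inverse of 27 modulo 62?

23

62 = 2*27 + 8
27 = 3*8 + 3
8 = 2*3 + 2
3 = 1*2 + 1
2 = 2*1 + 0
gcd(27, 62) = 1, so the inverse exists.
Back-substitute for 1:
1 = 1*3 − 1*2
  = −1*8 + 3*3
  = 3*27 − 10*8
  = −10*62 + 23*27
So 27⁻¹ ≡ 23 (mod 62).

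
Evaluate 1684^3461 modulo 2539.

1867

Using repeated squaring:
3461 in binary is 110110000101, i.e. 3461 = 2048 + 1024 + 256 + 128 + 4 + 1.
1684^1 ≡ 1684 (mod 2539)
1684^2 ≡ 1684^2 = 2835856 ≡ 2332 (mod 2539)
1684^4 ≡ 2332^2 = 5438224 ≡ 2225 (mod 2539)
1684^8 ≡ 2225^2 = 4950625 ≡ 2114 (mod 2539)
1684^16 ≡ 2114^2 = 4468996 ≡ 356 (mod 2539)
1684^32 ≡ 356^2 = 126736 ≡ 2325 (mod 2539)
1684^64 ≡ 2325^2 = 5405625 ≡ 94 (mod 2539)
1684^128 ≡ 94^2 = 8836 ≡ 1219 (mod 2539)
1684^256 ≡ 1219^2 = 1485961 ≡ 646 (mod 2539)
1684^512 ≡ 646^2 = 417316 ≡ 920 (mod 2539)
1684^1024 ≡ 920^2 = 846400 ≡ 913 (mod 2539)
1684^2048 ≡ 913^2 = 833569 ≡ 777 (mod 2539)
1684^3461 = 1684^2048 * 1684^1024 * 1684^256 * 1684^128 * 1684^4 * 1684^1 ≡ 777 * 913 * 646 * 1219 * 2225 * 1684 (mod 2539).
Accumulate the product:
777 * 913 = 709401 ≡ 1020
1020 * 646 = 658920 ≡ 1319
1319 * 1219 = 1607861 ≡ 674
674 * 2225 = 1499650 ≡ 1640
1640 * 1684 = 2761760 ≡ 1867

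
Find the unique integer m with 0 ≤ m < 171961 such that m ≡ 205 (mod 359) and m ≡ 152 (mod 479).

76313

359⁻¹ mod 479: 359*475 ≡ 1 (mod 479), so 359⁻¹ ≡ 475.
m = 205 + 359*((152 − 205)*475 mod 479) = 205 + 359*212 = 76313.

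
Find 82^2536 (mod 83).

2536 in binary is 100111101000, i.e. 2536 = 2048 + 256 + 128 + 64 + 32 + 8.
82^1 ≡ 82 (mod 83)
82^2 ≡ 82^2 = 6724 ≡ 1 (mod 83)
82^4 ≡ 1^2 = 1 (mod 83)
82^8 ≡ 1^2 = 1 (mod 83)
82^16 ≡ 1^2 = 1 (mod 83)
82^32 ≡ 1^2 = 1 (mod 83)
82^64 ≡ 1^2 = 1 (mod 83)
82^128 ≡ 1^2 = 1 (mod 83)
82^256 ≡ 1^2 = 1 (mod 83)
82^512 ≡ 1^2 = 1 (mod 83)
82^1024 ≡ 1^2 = 1 (mod 83)
82^2048 ≡ 1^2 = 1 (mod 83)
82^2536 = 82^2048 · 82^256 · 82^128 · 82^64 · 82^32 · 82^8 ≡ 1 · 1 · 1 · 1 · 1 · 1 (mod 83).
Accumulate the product:
1 · 1 = 1
1 · 1 = 1
1 · 1 = 1
1 · 1 = 1
1 · 1 = 1

1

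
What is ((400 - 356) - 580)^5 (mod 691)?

400 - 356 = 44
44 - 580 = -536 ≡ 155 (mod 691)
(155)^5 ≡ 278 (mod 691)

278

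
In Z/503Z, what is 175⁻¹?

503 = 2*175 + 153
175 = 1*153 + 22
153 = 6*22 + 21
22 = 1*21 + 1
21 = 21*1 + 0
gcd(175, 503) = 1, so the inverse exists.
Bézout: 1 = −8*503 + 23*175.
So 175⁻¹ ≡ 23 (mod 503).

23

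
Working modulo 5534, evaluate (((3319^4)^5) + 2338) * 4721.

(3319)^4 ≡ 3643 (mod 5534)
(3643)^5 ≡ 1859 (mod 5534)
1859 + 2338 = 4197
4197 * 4721 = 19814037 ≡ 2317 (mod 5534)

2317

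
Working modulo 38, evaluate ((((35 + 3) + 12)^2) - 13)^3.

11

35 + 3 = 38 ≡ 0 (mod 38)
0 + 12 = 12
(12)^2 ≡ 30 (mod 38)
30 - 13 = 17
(17)^3 ≡ 11 (mod 38)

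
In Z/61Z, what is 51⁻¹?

6

Apply the Euclidean algorithm and back-substitute:
61 = 1*51 + 10
51 = 5*10 + 1
10 = 10*1 + 0
gcd(51, 61) = 1, so the inverse exists.
Bézout: 1 = −5*61 + 6*51.
So 51⁻¹ ≡ 6 (mod 61).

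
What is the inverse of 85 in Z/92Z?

13

By the extended Euclidean algorithm:
92 = 1×85 + 7
85 = 12×7 + 1
7 = 7×1 + 0
gcd(85, 92) = 1, so the inverse exists.
Bézout: 1 = −12×92 + 13×85.
So 85⁻¹ ≡ 13 (mod 92).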